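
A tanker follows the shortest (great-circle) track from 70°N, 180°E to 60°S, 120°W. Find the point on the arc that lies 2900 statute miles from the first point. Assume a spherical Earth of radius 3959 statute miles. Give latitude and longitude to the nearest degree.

From cos δ = sin φ₁ sin φ₂ + cos φ₁ cos φ₂ cos Δλ, the central angle is δ ≈ 2.387 rad (136.7°). The total great-circle distance is δ·R ≈ 2.387 × 3959 ≈ 9449 mi, so the target fraction is f = 2900/9449 ≈ 0.307.
Interpolate at f ≈ 0.307 with slerp weights a = sin((1−f)δ)/sin δ ≈ 1.454, b = sin(fδ)/sin δ ≈ 0.976.
p = a·p₁ + b·p₂ ≈ (-0.741, -0.423, 0.521); φ = arcsin(p_z) ≈ 31.43°, λ = atan2(p_y, p_x) ≈ -150.32°.

≈ 31°N, 150°W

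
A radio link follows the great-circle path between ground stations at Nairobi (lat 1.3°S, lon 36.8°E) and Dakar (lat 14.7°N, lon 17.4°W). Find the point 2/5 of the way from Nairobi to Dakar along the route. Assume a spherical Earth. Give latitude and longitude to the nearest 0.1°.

Convert each endpoint to a unit vector on the sphere (x = cos φ cos λ, y = cos φ sin λ, z = sin φ).
The central angle between the endpoints is δ = arccos(p₁·p₂) ≈ 0.977 rad (56.0°).
Interpolate at f = 2/5 with slerp weights a = sin((1−f)δ)/sin δ ≈ 0.667, b = sin(fδ)/sin δ ≈ 0.460.
p = a·p₁ + b·p₂ ≈ (0.958, 0.267, 0.101); φ = arcsin(p_z) ≈ 5.82°, λ = atan2(p_y, p_x) ≈ 15.55°.

≈ lat 5.8°N, lon 15.6°E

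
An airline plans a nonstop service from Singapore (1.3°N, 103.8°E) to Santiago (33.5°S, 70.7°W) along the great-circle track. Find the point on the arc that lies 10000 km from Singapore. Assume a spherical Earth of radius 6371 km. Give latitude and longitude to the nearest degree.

Write both endpoints as unit vectors p₁, p₂ with components (cos φ cos λ, cos φ sin λ, sin φ).
The central angle between the endpoints is δ = arccos(p₁·p₂) ≈ 2.572 rad (147.4°). The total great-circle distance is δ·R ≈ 2.572 × 6371 ≈ 16389 km, so the target fraction is f = 10000/16389 ≈ 0.610.
Interpolate at f ≈ 0.610 with slerp weights a = sin((1−f)δ)/sin δ ≈ 1.564, b = sin(fδ)/sin δ ≈ 1.856.
p = a·p₁ + b·p₂ ≈ (0.138, 0.058, -0.989); φ = arcsin(p_z) ≈ -81.36°, λ = atan2(p_y, p_x) ≈ 22.85°.

≈ 81°S, 23°E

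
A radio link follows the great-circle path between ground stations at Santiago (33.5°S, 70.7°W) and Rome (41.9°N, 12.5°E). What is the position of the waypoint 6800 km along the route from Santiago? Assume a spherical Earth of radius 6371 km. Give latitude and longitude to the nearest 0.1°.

Convert each endpoint to a unit vector on the sphere (x = cos φ cos λ, y = cos φ sin λ, z = sin φ).
The central angle between the endpoints is δ = arccos(p₁·p₂) ≈ 1.870 rad (107.2°). The total great-circle distance is δ·R ≈ 1.870 × 6371 ≈ 11916 km, so the target fraction is f = 6800/11916 ≈ 0.571.
Interpolate at f ≈ 0.571 with slerp weights a = sin((1−f)δ)/sin δ ≈ 0.753, b = sin(fδ)/sin δ ≈ 0.917.
p = a·p₁ + b·p₂ ≈ (0.874, -0.445, 0.197); φ = arcsin(p_z) ≈ 11.34°, λ = atan2(p_y, p_x) ≈ -26.99°.

≈ 11.3°N, 27.0°W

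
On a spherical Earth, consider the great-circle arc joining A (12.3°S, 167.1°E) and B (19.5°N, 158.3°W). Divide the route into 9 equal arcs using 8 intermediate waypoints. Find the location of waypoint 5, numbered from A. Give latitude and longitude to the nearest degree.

≈ (6°N, 174°W)

Write both endpoints as unit vectors p₁, p₂ with components (cos φ cos λ, cos φ sin λ, sin φ).
The central angle between the endpoints is δ = arccos(p₁·p₂) ≈ 0.813 rad (46.6°).
Interpolate at f = 5/9 with slerp weights a = sin((1−f)δ)/sin δ ≈ 0.487, b = sin(fδ)/sin δ ≈ 0.601.
p = a·p₁ + b·p₂ ≈ (-0.990, -0.103, 0.097); φ = arcsin(p_z) ≈ 5.56°, λ = atan2(p_y, p_x) ≈ -174.04°.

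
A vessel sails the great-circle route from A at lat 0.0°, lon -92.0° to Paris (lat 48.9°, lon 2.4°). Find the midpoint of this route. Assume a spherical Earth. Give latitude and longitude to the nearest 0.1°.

≈ lat 33.1°, lon -57.4°

From cos δ = sin φ₁ sin φ₂ + cos φ₁ cos φ₂ cos Δλ, the central angle is δ ≈ 1.621 rad (92.9°).
Interpolate at f = 1/2 with slerp weights a = sin((1−f)δ)/sin δ ≈ 0.726, b = sin(fδ)/sin δ ≈ 0.726.
p = a·p₁ + b·p₂ ≈ (0.451, -0.705, 0.547); φ = arcsin(p_z) ≈ 33.15°, λ = atan2(p_y, p_x) ≈ -57.38°.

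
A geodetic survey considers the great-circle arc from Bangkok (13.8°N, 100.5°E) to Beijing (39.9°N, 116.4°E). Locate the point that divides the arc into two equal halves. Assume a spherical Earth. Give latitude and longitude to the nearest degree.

≈ 27°N, 108°E

Write both endpoints as unit vectors p₁, p₂ with components (cos φ cos λ, cos φ sin λ, sin φ).
The central angle between the endpoints is δ = arccos(p₁·p₂) ≈ 0.517 rad (29.6°).
Interpolate at f = 1/2 with slerp weights a = sin((1−f)δ)/sin δ ≈ 0.517, b = sin(fδ)/sin δ ≈ 0.517.
p = a·p₁ + b·p₂ ≈ (-0.268, 0.849, 0.455); φ = arcsin(p_z) ≈ 27.07°, λ = atan2(p_y, p_x) ≈ 107.51°.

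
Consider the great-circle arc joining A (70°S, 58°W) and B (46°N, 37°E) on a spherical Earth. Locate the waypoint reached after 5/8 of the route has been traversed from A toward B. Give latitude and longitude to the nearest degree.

The haversine formula gives a central angle δ ≈ 2.342 rad (134.2°) between the endpoints.
Interpolate at f = 5/8 with slerp weights a = sin((1−f)δ)/sin δ ≈ 1.073, b = sin(fδ)/sin δ ≈ 1.386.
p = a·p₁ + b·p₂ ≈ (0.963, 0.268, -0.011); φ = arcsin(p_z) ≈ -0.63°, λ = atan2(p_y, p_x) ≈ 15.56°.

≈ (1°S, 16°E)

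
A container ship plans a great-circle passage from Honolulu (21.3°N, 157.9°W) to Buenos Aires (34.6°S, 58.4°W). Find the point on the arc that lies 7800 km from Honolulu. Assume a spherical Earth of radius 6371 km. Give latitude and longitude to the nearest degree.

Convert each endpoint to a unit vector on the sphere (x = cos φ cos λ, y = cos φ sin λ, z = sin φ).
The central angle between the endpoints is δ = arccos(p₁·p₂) ≈ 1.910 rad (109.4°). The total great-circle distance is δ·R ≈ 1.910 × 6371 ≈ 12169 km, so the target fraction is f = 7800/12169 ≈ 0.641.
Interpolate at f ≈ 0.641 with slerp weights a = sin((1−f)δ)/sin δ ≈ 0.672, b = sin(fδ)/sin δ ≈ 0.997.
p = a·p₁ + b·p₂ ≈ (-0.150, -0.935, -0.322); φ = arcsin(p_z) ≈ -18.81°, λ = atan2(p_y, p_x) ≈ -99.09°.

≈ 19°S, 99°W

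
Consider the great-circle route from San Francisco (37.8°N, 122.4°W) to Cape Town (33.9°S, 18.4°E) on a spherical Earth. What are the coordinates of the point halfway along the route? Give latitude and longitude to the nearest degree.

Convert each endpoint to a unit vector on the sphere (x = cos φ cos λ, y = cos φ sin λ, z = sin φ).
The central angle between the endpoints is δ = arccos(p₁·p₂) ≈ 2.587 rad (148.2°).
Interpolate at f = 1/2 with slerp weights a = sin((1−f)δ)/sin δ ≈ 1.826, b = sin(fδ)/sin δ ≈ 1.826.
p = a·p₁ + b·p₂ ≈ (0.665, -0.740, 0.101); φ = arcsin(p_z) ≈ 5.78°, λ = atan2(p_y, p_x) ≈ -48.05°.

≈ 6°N, 48°W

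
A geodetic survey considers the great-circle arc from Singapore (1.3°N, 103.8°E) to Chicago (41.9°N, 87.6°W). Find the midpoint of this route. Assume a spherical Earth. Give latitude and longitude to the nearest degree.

Convert each endpoint to a unit vector on the sphere (x = cos φ cos λ, y = cos φ sin λ, z = sin φ).
The central angle between the endpoints is δ = arccos(p₁·p₂) ≈ 2.366 rad (135.6°).
Interpolate at f = 1/2 with slerp weights a = sin((1−f)δ)/sin δ ≈ 1.323, b = sin(fδ)/sin δ ≈ 1.323.
p = a·p₁ + b·p₂ ≈ (-0.274, 0.301, 0.913); φ = arcsin(p_z) ≈ 65.99°, λ = atan2(p_y, p_x) ≈ 132.37°.

≈ 66°N, 132°E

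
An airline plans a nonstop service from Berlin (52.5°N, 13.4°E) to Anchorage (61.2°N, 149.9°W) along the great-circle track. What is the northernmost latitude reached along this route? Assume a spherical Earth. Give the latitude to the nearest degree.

≈ 85°N

The great circle lies in the plane with unit normal n̂ = (p₁ × p₂)/|p₁ × p₂|.
Here n̂_z ≈ -0.093; the vertex latitude is φ_max = arccos|n̂_z| ≈ 84.7°.
Check via Clairaut: cos φ_max = |cos φ₁| · sin C = cos(52.5°)·sin(8.7°) ≈ 0.093, again giving ≈ 84.7°.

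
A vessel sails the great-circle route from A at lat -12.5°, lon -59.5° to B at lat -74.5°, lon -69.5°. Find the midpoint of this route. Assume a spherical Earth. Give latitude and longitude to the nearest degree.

≈ lat -44°, lon -62°

From cos δ = sin φ₁ sin φ₂ + cos φ₁ cos φ₂ cos Δλ, the central angle is δ ≈ 1.087 rad (62.3°).
Interpolate at f = 1/2 with slerp weights a = sin((1−f)δ)/sin δ ≈ 0.584, b = sin(fδ)/sin δ ≈ 0.584.
p = a·p₁ + b·p₂ ≈ (0.344, -0.638, -0.689); φ = arcsin(p_z) ≈ -43.57°, λ = atan2(p_y, p_x) ≈ -61.64°.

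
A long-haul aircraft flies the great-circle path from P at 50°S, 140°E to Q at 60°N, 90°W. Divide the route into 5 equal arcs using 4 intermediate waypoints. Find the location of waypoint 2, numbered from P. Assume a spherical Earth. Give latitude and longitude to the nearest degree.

From cos δ = sin φ₁ sin φ₂ + cos φ₁ cos φ₂ cos Δλ, the central angle is δ ≈ 2.626 rad (150.5°).
Interpolate at f = 2/5 with slerp weights a = sin((1−f)δ)/sin δ ≈ 2.028, b = sin(fδ)/sin δ ≈ 1.760.
p = a·p₁ + b·p₂ ≈ (-0.999, -0.042, -0.030); φ = arcsin(p_z) ≈ -1.70°, λ = atan2(p_y, p_x) ≈ -177.60°.

≈ 2°S, 178°W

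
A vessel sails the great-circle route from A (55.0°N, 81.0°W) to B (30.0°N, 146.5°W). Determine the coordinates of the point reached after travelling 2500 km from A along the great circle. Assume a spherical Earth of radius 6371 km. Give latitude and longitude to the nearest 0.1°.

≈ (49.0°N, 116.7°W)

Convert each endpoint to a unit vector on the sphere (x = cos φ cos λ, y = cos φ sin λ, z = sin φ).
The central angle between the endpoints is δ = arccos(p₁·p₂) ≈ 0.908 rad (52.0°). The total great-circle distance is δ·R ≈ 0.908 × 6371 ≈ 5783 km, so the target fraction is f = 2500/5783 ≈ 0.432.
Interpolate at f ≈ 0.432 with slerp weights a = sin((1−f)δ)/sin δ ≈ 0.625, b = sin(fδ)/sin δ ≈ 0.485.
p = a·p₁ + b·p₂ ≈ (-0.294, -0.586, 0.755); φ = arcsin(p_z) ≈ 49.01°, λ = atan2(p_y, p_x) ≈ -116.66°.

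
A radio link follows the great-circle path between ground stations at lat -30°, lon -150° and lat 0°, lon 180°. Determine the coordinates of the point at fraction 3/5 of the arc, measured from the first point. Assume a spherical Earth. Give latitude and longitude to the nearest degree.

≈ lat -12°, lon -169°

Write both endpoints as unit vectors p₁, p₂ with components (cos φ cos λ, cos φ sin λ, sin φ).
The central angle between the endpoints is δ = arccos(p₁·p₂) ≈ 0.723 rad (41.4°).
Interpolate at f = 3/5 with slerp weights a = sin((1−f)δ)/sin δ ≈ 0.431, b = sin(fδ)/sin δ ≈ 0.635.
p = a·p₁ + b·p₂ ≈ (-0.959, -0.187, -0.216); φ = arcsin(p_z) ≈ -12.45°, λ = atan2(p_y, p_x) ≈ -168.98°.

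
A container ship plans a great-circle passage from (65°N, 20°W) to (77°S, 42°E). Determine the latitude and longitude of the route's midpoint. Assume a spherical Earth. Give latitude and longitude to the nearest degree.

≈ (7°S, 1°E)

Write both endpoints as unit vectors p₁, p₂ with components (cos φ cos λ, cos φ sin λ, sin φ).
The central angle between the endpoints is δ = arccos(p₁·p₂) ≈ 2.565 rad (147.0°).
Interpolate at f = 1/2 with slerp weights a = sin((1−f)δ)/sin δ ≈ 1.759, b = sin(fδ)/sin δ ≈ 1.759.
p = a·p₁ + b·p₂ ≈ (0.993, 0.011, -0.120); φ = arcsin(p_z) ≈ -6.88°, λ = atan2(p_y, p_x) ≈ 0.61°.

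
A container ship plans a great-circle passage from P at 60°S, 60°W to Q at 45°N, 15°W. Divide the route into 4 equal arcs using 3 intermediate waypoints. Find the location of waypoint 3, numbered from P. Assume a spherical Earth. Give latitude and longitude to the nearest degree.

From cos δ = sin φ₁ sin φ₂ + cos φ₁ cos φ₂ cos Δλ, the central angle is δ ≈ 1.942 rad (111.2°).
Interpolate at f = 3/4 with slerp weights a = sin((1−f)δ)/sin δ ≈ 0.501, b = sin(fδ)/sin δ ≈ 1.066.
p = a·p₁ + b·p₂ ≈ (0.853, -0.412, 0.320); φ = arcsin(p_z) ≈ 18.67°, λ = atan2(p_y, p_x) ≈ -25.77°.

≈ 19°N, 26°W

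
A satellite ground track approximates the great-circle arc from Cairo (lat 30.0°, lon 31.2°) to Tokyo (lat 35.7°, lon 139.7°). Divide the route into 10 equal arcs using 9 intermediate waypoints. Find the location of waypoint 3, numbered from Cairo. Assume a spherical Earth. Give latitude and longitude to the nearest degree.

Write both endpoints as unit vectors p₁, p₂ with components (cos φ cos λ, cos φ sin λ, sin φ).
The central angle between the endpoints is δ = arccos(p₁·p₂) ≈ 1.502 rad (86.1°).
Interpolate at f = 3/10 with slerp weights a = sin((1−f)δ)/sin δ ≈ 0.870, b = sin(fδ)/sin δ ≈ 0.437.
p = a·p₁ + b·p₂ ≈ (0.374, 0.620, 0.690); φ = arcsin(p_z) ≈ 43.62°, λ = atan2(p_y, p_x) ≈ 58.87°.

≈ lat 44°, lon 59°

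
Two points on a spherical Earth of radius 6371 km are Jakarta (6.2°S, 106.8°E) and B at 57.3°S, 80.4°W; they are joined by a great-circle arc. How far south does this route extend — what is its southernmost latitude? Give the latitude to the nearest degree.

The great circle lies in the plane with unit normal n̂ = (p₁ × p₂)/|p₁ × p₂|.
Here n̂_z ≈ +0.075; the vertex latitude is φ_max = arccos|n̂_z| ≈ 85.7°.
Check via Clairaut: cos φ_max = |cos φ₁| · sin C = cos(6.2°)·sin(175.7°) ≈ 0.075, again giving ≈ 85.7°.

≈ 86°S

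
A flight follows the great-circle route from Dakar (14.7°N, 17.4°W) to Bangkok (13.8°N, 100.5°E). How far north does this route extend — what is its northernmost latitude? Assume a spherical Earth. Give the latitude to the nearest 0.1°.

The great circle lies in the plane with unit normal n̂ = (p₁ × p₂)/|p₁ × p₂|.
Here n̂_z ≈ +0.897; the vertex latitude is φ_max = arccos|n̂_z| ≈ 26.2°.
Check via Clairaut: cos φ_max = |cos φ₁| · sin C = cos(14.7°)·sin(68.0°) ≈ 0.897, again giving ≈ 26.2°.

≈ 26.2°N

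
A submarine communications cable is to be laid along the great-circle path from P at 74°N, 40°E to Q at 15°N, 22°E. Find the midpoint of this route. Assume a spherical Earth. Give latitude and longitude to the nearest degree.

Write both endpoints as unit vectors p₁, p₂ with components (cos φ cos λ, cos φ sin λ, sin φ).
The central angle between the endpoints is δ = arccos(p₁·p₂) ≈ 1.045 rad (59.9°).
Interpolate at f = 1/2 with slerp weights a = sin((1−f)δ)/sin δ ≈ 0.577, b = sin(fδ)/sin δ ≈ 0.577.
p = a·p₁ + b·p₂ ≈ (0.639, 0.311, 0.704); φ = arcsin(p_z) ≈ 44.74°, λ = atan2(p_y, p_x) ≈ 25.97°.

≈ 45°N, 26°E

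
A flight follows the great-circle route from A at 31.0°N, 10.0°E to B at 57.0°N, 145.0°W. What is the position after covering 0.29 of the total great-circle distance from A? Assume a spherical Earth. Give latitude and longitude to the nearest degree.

Write both endpoints as unit vectors p₁, p₂ with components (cos φ cos λ, cos φ sin λ, sin φ).
The central angle between the endpoints is δ = arccos(p₁·p₂) ≈ 1.562 rad (89.5°).
Interpolate at f = 0.29 with slerp weights a = sin((1−f)δ)/sin δ ≈ 0.895, b = sin(fδ)/sin δ ≈ 0.438.
p = a·p₁ + b·p₂ ≈ (0.560, -0.003, 0.828); φ = arcsin(p_z) ≈ 55.91°, λ = atan2(p_y, p_x) ≈ -0.35°.

≈ 56°N, 0°E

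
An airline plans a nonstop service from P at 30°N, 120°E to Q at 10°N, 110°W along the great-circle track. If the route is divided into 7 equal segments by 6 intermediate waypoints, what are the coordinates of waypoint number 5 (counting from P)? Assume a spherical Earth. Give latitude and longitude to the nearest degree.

Write both endpoints as unit vectors p₁, p₂ with components (cos φ cos λ, cos φ sin λ, sin φ).
The central angle between the endpoints is δ = arccos(p₁·p₂) ≈ 2.050 rad (117.5°).
Interpolate at f = 5/7 with slerp weights a = sin((1−f)δ)/sin δ ≈ 0.623, b = sin(fδ)/sin δ ≈ 1.121.
p = a·p₁ + b·p₂ ≈ (-0.647, -0.570, 0.506); φ = arcsin(p_z) ≈ 30.41°, λ = atan2(p_y, p_x) ≈ -138.64°.

≈ 30°N, 139°W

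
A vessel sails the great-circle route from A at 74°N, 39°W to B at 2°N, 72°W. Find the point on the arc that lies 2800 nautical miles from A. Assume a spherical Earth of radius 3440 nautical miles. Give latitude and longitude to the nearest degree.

≈ 30°N, 67°W

Convert each endpoint to a unit vector on the sphere (x = cos φ cos λ, y = cos φ sin λ, z = sin φ).
The central angle between the endpoints is δ = arccos(p₁·p₂) ≈ 1.303 rad (74.7°). The total great-circle distance is δ·R ≈ 1.303 × 3440 ≈ 4482 nmi, so the target fraction is f = 2800/4482 ≈ 0.625.
Interpolate at f ≈ 0.625 with slerp weights a = sin((1−f)δ)/sin δ ≈ 0.487, b = sin(fδ)/sin δ ≈ 0.754.
p = a·p₁ + b·p₂ ≈ (0.337, -0.801, 0.495); φ = arcsin(p_z) ≈ 29.64°, λ = atan2(p_y, p_x) ≈ -67.17°.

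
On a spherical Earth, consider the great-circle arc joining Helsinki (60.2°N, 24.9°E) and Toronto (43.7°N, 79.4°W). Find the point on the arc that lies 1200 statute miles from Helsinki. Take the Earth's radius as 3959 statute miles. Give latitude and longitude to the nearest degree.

≈ 66°N, 12°W

From cos δ = sin φ₁ sin φ₂ + cos φ₁ cos φ₂ cos Δλ, the central angle is δ ≈ 1.035 rad (59.3°). The total great-circle distance is δ·R ≈ 1.035 × 3959 ≈ 4096 mi, so the target fraction is f = 1200/4096 ≈ 0.293.
Interpolate at f ≈ 0.293 with slerp weights a = sin((1−f)δ)/sin δ ≈ 0.777, b = sin(fδ)/sin δ ≈ 0.347.
p = a·p₁ + b·p₂ ≈ (0.396, -0.084, 0.914); φ = arcsin(p_z) ≈ 66.09°, λ = atan2(p_y, p_x) ≈ -11.98°.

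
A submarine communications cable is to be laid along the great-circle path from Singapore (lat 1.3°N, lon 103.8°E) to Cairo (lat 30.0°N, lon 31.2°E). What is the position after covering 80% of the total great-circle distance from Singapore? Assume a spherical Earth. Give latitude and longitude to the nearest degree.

≈ lat 27°N, lon 48°E

Write both endpoints as unit vectors p₁, p₂ with components (cos φ cos λ, cos φ sin λ, sin φ).
The central angle between the endpoints is δ = arccos(p₁·p₂) ≈ 1.297 rad (74.3°).
Interpolate at f = 0.80 with slerp weights a = sin((1−f)δ)/sin δ ≈ 0.266, b = sin(fδ)/sin δ ≈ 0.895.
p = a·p₁ + b·p₂ ≈ (0.599, 0.660, 0.453); φ = arcsin(p_z) ≈ 26.96°, λ = atan2(p_y, p_x) ≈ 47.77°.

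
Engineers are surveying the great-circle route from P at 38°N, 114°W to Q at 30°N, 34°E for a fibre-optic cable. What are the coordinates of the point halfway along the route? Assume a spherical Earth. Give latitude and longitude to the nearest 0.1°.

Write both endpoints as unit vectors p₁, p₂ with components (cos φ cos λ, cos φ sin λ, sin φ).
The central angle between the endpoints is δ = arccos(p₁·p₂) ≈ 1.845 rad (105.7°).
Interpolate at f = 1/2 with slerp weights a = sin((1−f)δ)/sin δ ≈ 0.828, b = sin(fδ)/sin δ ≈ 0.828.
p = a·p₁ + b·p₂ ≈ (0.329, -0.195, 0.924); φ = arcsin(p_z) ≈ 67.50°, λ = atan2(p_y, p_x) ≈ -30.66°.

≈ 67.5°N, 30.7°W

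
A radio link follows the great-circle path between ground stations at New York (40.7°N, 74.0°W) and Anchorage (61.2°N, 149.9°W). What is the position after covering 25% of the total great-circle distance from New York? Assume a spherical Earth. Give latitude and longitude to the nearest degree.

From cos δ = sin φ₁ sin φ₂ + cos φ₁ cos φ₂ cos Δλ, the central angle is δ ≈ 0.849 rad (48.7°).
Interpolate at f = 0.25 with slerp weights a = sin((1−f)δ)/sin δ ≈ 0.792, b = sin(fδ)/sin δ ≈ 0.281.
p = a·p₁ + b·p₂ ≈ (0.049, -0.645, 0.763); φ = arcsin(p_z) ≈ 49.69°, λ = atan2(p_y, p_x) ≈ -85.70°.

≈ 50°N, 86°W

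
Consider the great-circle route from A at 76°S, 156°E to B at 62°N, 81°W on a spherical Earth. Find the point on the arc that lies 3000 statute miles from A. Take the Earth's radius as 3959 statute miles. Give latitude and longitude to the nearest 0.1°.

≈ 46.0°S, 123.7°W

Write both endpoints as unit vectors p₁, p₂ with components (cos φ cos λ, cos φ sin λ, sin φ).
The central angle between the endpoints is δ = arccos(p₁·p₂) ≈ 2.735 rad (156.7°). The total great-circle distance is δ·R ≈ 2.735 × 3959 ≈ 10829 mi, so the target fraction is f = 3000/10829 ≈ 0.277.
Interpolate at f ≈ 0.277 with slerp weights a = sin((1−f)δ)/sin δ ≈ 2.324, b = sin(fδ)/sin δ ≈ 1.739.
p = a·p₁ + b·p₂ ≈ (-0.386, -0.578, -0.719); φ = arcsin(p_z) ≈ -46.00°, λ = atan2(p_y, p_x) ≈ -123.74°.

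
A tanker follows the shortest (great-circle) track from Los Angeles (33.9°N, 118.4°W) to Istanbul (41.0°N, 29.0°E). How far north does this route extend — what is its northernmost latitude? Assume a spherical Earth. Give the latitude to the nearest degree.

≈ 70°N

The great circle lies in the plane with unit normal n̂ = (p₁ × p₂)/|p₁ × p₂|.
Here n̂_z ≈ +0.342; the vertex latitude is φ_max = arccos|n̂_z| ≈ 70.0°.
Check via Clairaut: cos φ_max = |cos φ₁| · sin C = cos(33.9°)·sin(24.3°) ≈ 0.342, again giving ≈ 70.0°.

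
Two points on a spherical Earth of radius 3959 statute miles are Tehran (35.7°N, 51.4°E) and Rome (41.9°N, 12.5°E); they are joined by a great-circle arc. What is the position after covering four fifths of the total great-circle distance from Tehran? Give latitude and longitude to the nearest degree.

Write both endpoints as unit vectors p₁, p₂ with components (cos φ cos λ, cos φ sin λ, sin φ).
The central angle between the endpoints is δ = arccos(p₁·p₂) ≈ 0.535 rad (30.7°).
Interpolate at f = 4/5 with slerp weights a = sin((1−f)δ)/sin δ ≈ 0.209, b = sin(fδ)/sin δ ≈ 0.814.
p = a·p₁ + b·p₂ ≈ (0.698, 0.264, 0.666); φ = arcsin(p_z) ≈ 41.75°, λ = atan2(p_y, p_x) ≈ 20.73°.

≈ 42°N, 21°E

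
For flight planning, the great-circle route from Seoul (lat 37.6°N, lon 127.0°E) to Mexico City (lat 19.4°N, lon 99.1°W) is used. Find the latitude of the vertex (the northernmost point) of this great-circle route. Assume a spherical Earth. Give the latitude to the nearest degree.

≈ 55°N

The great circle lies in the plane with unit normal n̂ = (p₁ × p₂)/|p₁ × p₂|.
Here n̂_z ≈ +0.567; the vertex latitude is φ_max = arccos|n̂_z| ≈ 55.4°.
Check via Clairaut: cos φ_max = |cos φ₁| · sin C = cos(37.6°)·sin(45.7°) ≈ 0.567, again giving ≈ 55.4°.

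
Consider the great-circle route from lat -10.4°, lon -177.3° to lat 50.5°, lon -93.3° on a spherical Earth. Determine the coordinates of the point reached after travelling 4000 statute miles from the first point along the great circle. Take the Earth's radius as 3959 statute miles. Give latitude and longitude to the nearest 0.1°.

Convert each endpoint to a unit vector on the sphere (x = cos φ cos λ, y = cos φ sin λ, z = sin φ).
The central angle between the endpoints is δ = arccos(p₁·p₂) ≈ 1.645 rad (94.2°). The total great-circle distance is δ·R ≈ 1.645 × 3959 ≈ 6512 mi, so the target fraction is f = 4000/6512 ≈ 0.614.
Interpolate at f ≈ 0.614 with slerp weights a = sin((1−f)δ)/sin δ ≈ 0.594, b = sin(fδ)/sin δ ≈ 0.849.
p = a·p₁ + b·p₂ ≈ (-0.615, -0.567, 0.548); φ = arcsin(p_z) ≈ 33.24°, λ = atan2(p_y, p_x) ≈ -137.33°.

≈ lat 33.2°, lon -137.3°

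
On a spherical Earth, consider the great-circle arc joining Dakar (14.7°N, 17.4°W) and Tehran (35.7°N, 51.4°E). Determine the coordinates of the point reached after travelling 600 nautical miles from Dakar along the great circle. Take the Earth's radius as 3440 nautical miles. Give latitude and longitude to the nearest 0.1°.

≈ 19.9°N, 8.5°W

Write both endpoints as unit vectors p₁, p₂ with components (cos φ cos λ, cos φ sin λ, sin φ).
The central angle between the endpoints is δ = arccos(p₁·p₂) ≈ 1.124 rad (64.4°). The total great-circle distance is δ·R ≈ 1.124 × 3440 ≈ 3866 nmi, so the target fraction is f = 600/3866 ≈ 0.155.
Interpolate at f ≈ 0.155 with slerp weights a = sin((1−f)δ)/sin δ ≈ 0.902, b = sin(fδ)/sin δ ≈ 0.192.
p = a·p₁ + b·p₂ ≈ (0.930, -0.139, 0.341); φ = arcsin(p_z) ≈ 19.94°, λ = atan2(p_y, p_x) ≈ -8.48°.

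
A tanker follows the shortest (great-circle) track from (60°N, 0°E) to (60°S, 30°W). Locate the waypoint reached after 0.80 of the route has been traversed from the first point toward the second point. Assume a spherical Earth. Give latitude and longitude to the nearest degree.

From cos δ = sin φ₁ sin φ₂ + cos φ₁ cos φ₂ cos Δλ, the central angle is δ ≈ 2.134 rad (122.2°).
Interpolate at f = 0.80 with slerp weights a = sin((1−f)δ)/sin δ ≈ 0.489, b = sin(fδ)/sin δ ≈ 1.171.
p = a·p₁ + b·p₂ ≈ (0.752, -0.293, -0.591); φ = arcsin(p_z) ≈ -36.21°, λ = atan2(p_y, p_x) ≈ -21.28°.

≈ (36°S, 21°W)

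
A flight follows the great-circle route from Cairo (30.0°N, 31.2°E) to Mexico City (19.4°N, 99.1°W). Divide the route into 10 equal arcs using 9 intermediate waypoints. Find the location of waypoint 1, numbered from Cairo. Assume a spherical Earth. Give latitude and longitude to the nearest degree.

Convert each endpoint to a unit vector on the sphere (x = cos φ cos λ, y = cos φ sin λ, z = sin φ).
The central angle between the endpoints is δ = arccos(p₁·p₂) ≈ 1.941 rad (111.2°).
Interpolate at f = 1/10 with slerp weights a = sin((1−f)δ)/sin δ ≈ 1.056, b = sin(fδ)/sin δ ≈ 0.207.
p = a·p₁ + b·p₂ ≈ (0.752, 0.281, 0.597); φ = arcsin(p_z) ≈ 36.64°, λ = atan2(p_y, p_x) ≈ 20.51°.

≈ 37°N, 21°E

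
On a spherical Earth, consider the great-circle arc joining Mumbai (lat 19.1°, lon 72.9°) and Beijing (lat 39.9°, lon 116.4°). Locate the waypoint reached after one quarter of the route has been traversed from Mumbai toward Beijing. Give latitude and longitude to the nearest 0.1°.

≈ lat 25.5°, lon 82.1°

From cos δ = sin φ₁ sin φ₂ + cos φ₁ cos φ₂ cos Δλ, the central angle is δ ≈ 0.744 rad (42.6°).
Interpolate at f = 1/4 with slerp weights a = sin((1−f)δ)/sin δ ≈ 0.782, b = sin(fδ)/sin δ ≈ 0.273.
p = a·p₁ + b·p₂ ≈ (0.124, 0.894, 0.431); φ = arcsin(p_z) ≈ 25.53°, λ = atan2(p_y, p_x) ≈ 82.10°.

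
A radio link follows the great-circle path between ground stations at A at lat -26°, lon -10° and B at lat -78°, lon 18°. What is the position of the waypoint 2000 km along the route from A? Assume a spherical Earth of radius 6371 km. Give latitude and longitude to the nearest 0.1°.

Write both endpoints as unit vectors p₁, p₂ with components (cos φ cos λ, cos φ sin λ, sin φ).
The central angle between the endpoints is δ = arccos(p₁·p₂) ≈ 0.935 rad (53.6°). The total great-circle distance is δ·R ≈ 0.935 × 6371 ≈ 5957 km, so the target fraction is f = 2000/5957 ≈ 0.336.
Interpolate at f ≈ 0.336 with slerp weights a = sin((1−f)δ)/sin δ ≈ 0.723, b = sin(fδ)/sin δ ≈ 0.384.
p = a·p₁ + b·p₂ ≈ (0.716, -0.088, -0.692); φ = arcsin(p_z) ≈ -43.82°, λ = atan2(p_y, p_x) ≈ -7.02°.

≈ lat -43.8°, lon -7.0°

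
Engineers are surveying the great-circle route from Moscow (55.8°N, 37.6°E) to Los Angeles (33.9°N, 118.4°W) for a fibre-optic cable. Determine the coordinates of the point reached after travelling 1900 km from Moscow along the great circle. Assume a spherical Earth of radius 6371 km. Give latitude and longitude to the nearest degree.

≈ (71°N, 20°E)

Write both endpoints as unit vectors p₁, p₂ with components (cos φ cos λ, cos φ sin λ, sin φ).
The central angle between the endpoints is δ = arccos(p₁·p₂) ≈ 1.536 rad (88.0°). The total great-circle distance is δ·R ≈ 1.536 × 6371 ≈ 9784 km, so the target fraction is f = 1900/9784 ≈ 0.194.
Interpolate at f ≈ 0.194 with slerp weights a = sin((1−f)δ)/sin δ ≈ 0.946, b = sin(fδ)/sin δ ≈ 0.294.
p = a·p₁ + b·p₂ ≈ (0.305, 0.110, 0.946); φ = arcsin(p_z) ≈ 71.09°, λ = atan2(p_y, p_x) ≈ 19.77°.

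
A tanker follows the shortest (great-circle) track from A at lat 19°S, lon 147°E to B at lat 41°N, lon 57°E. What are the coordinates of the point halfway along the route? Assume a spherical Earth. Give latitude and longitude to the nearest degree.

Convert each endpoint to a unit vector on the sphere (x = cos φ cos λ, y = cos φ sin λ, z = sin φ).
The central angle between the endpoints is δ = arccos(p₁·p₂) ≈ 1.786 rad (102.3°).
Interpolate at f = 1/2 with slerp weights a = sin((1−f)δ)/sin δ ≈ 0.797, b = sin(fδ)/sin δ ≈ 0.797.
p = a·p₁ + b·p₂ ≈ (-0.305, 0.915, 0.264); φ = arcsin(p_z) ≈ 15.28°, λ = atan2(p_y, p_x) ≈ 108.40°.

≈ lat 15°N, lon 108°E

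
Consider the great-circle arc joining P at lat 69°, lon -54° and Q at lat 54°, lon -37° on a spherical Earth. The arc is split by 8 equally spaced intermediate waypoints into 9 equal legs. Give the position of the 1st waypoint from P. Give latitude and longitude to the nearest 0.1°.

The haversine formula gives a central angle δ ≈ 0.295 rad (16.9°) between the endpoints.
Interpolate at f = 1/9 with slerp weights a = sin((1−f)δ)/sin δ ≈ 0.892, b = sin(fδ)/sin δ ≈ 0.113.
p = a·p₁ + b·p₂ ≈ (0.241, -0.298, 0.924); φ = arcsin(p_z) ≈ 67.46°, λ = atan2(p_y, p_x) ≈ -51.10°.

≈ lat 67.5°, lon -51.1°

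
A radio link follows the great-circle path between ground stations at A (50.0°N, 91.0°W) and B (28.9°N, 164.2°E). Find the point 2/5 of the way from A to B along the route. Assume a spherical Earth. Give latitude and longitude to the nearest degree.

≈ (55°N, 142°W)

Write both endpoints as unit vectors p₁, p₂ with components (cos φ cos λ, cos φ sin λ, sin φ).
The central angle between the endpoints is δ = arccos(p₁·p₂) ≈ 1.342 rad (76.9°).
Interpolate at f = 2/5 with slerp weights a = sin((1−f)δ)/sin δ ≈ 0.740, b = sin(fδ)/sin δ ≈ 0.525.
p = a·p₁ + b·p₂ ≈ (-0.451, -0.351, 0.821); φ = arcsin(p_z) ≈ 55.18°, λ = atan2(p_y, p_x) ≈ -142.12°.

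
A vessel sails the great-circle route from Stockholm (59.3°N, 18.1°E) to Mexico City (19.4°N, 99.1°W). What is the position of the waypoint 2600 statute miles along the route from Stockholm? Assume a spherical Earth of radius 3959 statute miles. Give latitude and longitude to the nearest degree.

Write both endpoints as unit vectors p₁, p₂ with components (cos φ cos λ, cos φ sin λ, sin φ).
The central angle between the endpoints is δ = arccos(p₁·p₂) ≈ 1.505 rad (86.2°). The total great-circle distance is δ·R ≈ 1.505 × 3959 ≈ 5959 mi, so the target fraction is f = 2600/5959 ≈ 0.436.
Interpolate at f ≈ 0.436 with slerp weights a = sin((1−f)δ)/sin δ ≈ 0.752, b = sin(fδ)/sin δ ≈ 0.612.
p = a·p₁ + b·p₂ ≈ (0.274, -0.451, 0.850); φ = arcsin(p_z) ≈ 58.19°, λ = atan2(p_y, p_x) ≈ -58.73°.

≈ 58°N, 59°W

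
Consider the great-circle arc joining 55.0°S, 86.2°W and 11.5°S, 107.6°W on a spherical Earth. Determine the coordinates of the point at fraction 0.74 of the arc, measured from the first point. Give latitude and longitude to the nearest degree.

≈ 23°S, 104°W

From cos δ = sin φ₁ sin φ₂ + cos φ₁ cos φ₂ cos Δλ, the central angle is δ ≈ 0.814 rad (46.6°).
Interpolate at f = 0.74 with slerp weights a = sin((1−f)δ)/sin δ ≈ 0.289, b = sin(fδ)/sin δ ≈ 0.779.
p = a·p₁ + b·p₂ ≈ (-0.220, -0.893, -0.392); φ = arcsin(p_z) ≈ -23.08°, λ = atan2(p_y, p_x) ≈ -103.83°.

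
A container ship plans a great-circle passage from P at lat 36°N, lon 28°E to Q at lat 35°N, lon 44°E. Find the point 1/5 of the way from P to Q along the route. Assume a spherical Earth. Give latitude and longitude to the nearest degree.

From cos δ = sin φ₁ sin φ₂ + cos φ₁ cos φ₂ cos Δλ, the central angle is δ ≈ 0.228 rad (13.0°).
Interpolate at f = 1/5 with slerp weights a = sin((1−f)δ)/sin δ ≈ 0.803, b = sin(fδ)/sin δ ≈ 0.202.
p = a·p₁ + b·p₂ ≈ (0.692, 0.420, 0.587); φ = arcsin(p_z) ≈ 35.97°, λ = atan2(p_y, p_x) ≈ 31.23°.

≈ lat 36°N, lon 31°E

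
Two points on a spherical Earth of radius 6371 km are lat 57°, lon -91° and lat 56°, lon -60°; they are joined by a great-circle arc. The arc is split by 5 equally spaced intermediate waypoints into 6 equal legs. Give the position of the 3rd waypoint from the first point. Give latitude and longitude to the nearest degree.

Write both endpoints as unit vectors p₁, p₂ with components (cos φ cos λ, cos φ sin λ, sin φ).
The central angle between the endpoints is δ = arccos(p₁·p₂) ≈ 0.297 rad (17.0°).
Interpolate at f = 3/6 with slerp weights a = sin((1−f)δ)/sin δ ≈ 0.506, b = sin(fδ)/sin δ ≈ 0.506.
p = a·p₁ + b·p₂ ≈ (0.137, -0.520, 0.843); φ = arcsin(p_z) ≈ 57.47°, λ = atan2(p_y, p_x) ≈ -75.29°.

≈ lat 57°, lon -75°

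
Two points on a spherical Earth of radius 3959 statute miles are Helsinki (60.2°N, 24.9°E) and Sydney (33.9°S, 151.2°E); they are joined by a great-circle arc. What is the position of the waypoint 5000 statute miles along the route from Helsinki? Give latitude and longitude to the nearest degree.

≈ (21°N, 117°E)

The haversine formula gives a central angle δ ≈ 2.386 rad (136.7°) between the endpoints. The total great-circle distance is δ·R ≈ 2.386 × 3959 ≈ 9448 mi, so the target fraction is f = 5000/9448 ≈ 0.529.
Interpolate at f ≈ 0.529 with slerp weights a = sin((1−f)δ)/sin δ ≈ 1.316, b = sin(fδ)/sin δ ≈ 1.390.
p = a·p₁ + b·p₂ ≈ (-0.418, 0.831, 0.366); φ = arcsin(p_z) ≈ 21.47°, λ = atan2(p_y, p_x) ≈ 116.71°.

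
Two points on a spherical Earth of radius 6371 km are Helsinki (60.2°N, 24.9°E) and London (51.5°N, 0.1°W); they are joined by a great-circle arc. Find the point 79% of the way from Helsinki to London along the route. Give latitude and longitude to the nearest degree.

≈ 54°N, 4°E

The haversine formula gives a central angle δ ≈ 0.286 rad (16.4°) between the endpoints.
Interpolate at f = 0.79 with slerp weights a = sin((1−f)δ)/sin δ ≈ 0.213, b = sin(fδ)/sin δ ≈ 0.794.
p = a·p₁ + b·p₂ ≈ (0.590, 0.044, 0.806); φ = arcsin(p_z) ≈ 53.71°, λ = atan2(p_y, p_x) ≈ 4.23°.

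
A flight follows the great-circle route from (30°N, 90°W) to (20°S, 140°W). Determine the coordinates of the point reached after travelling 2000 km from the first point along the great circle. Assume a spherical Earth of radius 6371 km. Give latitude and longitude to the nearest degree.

≈ (18°N, 104°W)

Write both endpoints as unit vectors p₁, p₂ with components (cos φ cos λ, cos φ sin λ, sin φ).
The central angle between the endpoints is δ = arccos(p₁·p₂) ≈ 1.211 rad (69.4°). The total great-circle distance is δ·R ≈ 1.211 × 6371 ≈ 7715 km, so the target fraction is f = 2000/7715 ≈ 0.259.
Interpolate at f ≈ 0.259 with slerp weights a = sin((1−f)δ)/sin δ ≈ 0.835, b = sin(fδ)/sin δ ≈ 0.330.
p = a·p₁ + b·p₂ ≈ (-0.237, -0.922, 0.305); φ = arcsin(p_z) ≈ 17.74°, λ = atan2(p_y, p_x) ≈ -104.44°.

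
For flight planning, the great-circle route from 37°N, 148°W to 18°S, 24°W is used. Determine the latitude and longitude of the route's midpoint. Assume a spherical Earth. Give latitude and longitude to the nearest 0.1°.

≈ 19.4°N, 76.7°W

Convert each endpoint to a unit vector on the sphere (x = cos φ cos λ, y = cos φ sin λ, z = sin φ).
The central angle between the endpoints is δ = arccos(p₁·p₂) ≈ 2.228 rad (127.6°).
Interpolate at f = 1/2 with slerp weights a = sin((1−f)δ)/sin δ ≈ 1.133, b = sin(fδ)/sin δ ≈ 1.133.
p = a·p₁ + b·p₂ ≈ (0.217, -0.918, 0.332); φ = arcsin(p_z) ≈ 19.38°, λ = atan2(p_y, p_x) ≈ -76.70°.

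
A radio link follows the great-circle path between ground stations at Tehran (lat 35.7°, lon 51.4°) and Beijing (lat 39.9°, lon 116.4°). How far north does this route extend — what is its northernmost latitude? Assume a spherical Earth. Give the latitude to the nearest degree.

The great circle lies in the plane with unit normal n̂ = (p₁ × p₂)/|p₁ × p₂|.
Here n̂_z ≈ +0.733; the vertex latitude is φ_max = arccos|n̂_z| ≈ 42.9°.

≈ 43°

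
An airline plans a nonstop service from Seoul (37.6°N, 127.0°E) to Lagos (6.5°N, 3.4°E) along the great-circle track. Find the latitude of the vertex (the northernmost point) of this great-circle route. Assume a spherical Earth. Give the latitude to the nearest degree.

≈ 45°N

The great circle lies in the plane with unit normal n̂ = (p₁ × p₂)/|p₁ × p₂|.
Here n̂_z ≈ -0.705; the vertex latitude is φ_max = arccos|n̂_z| ≈ 45.2°.
Check via Clairaut: cos φ_max = |cos φ₁| · sin C = cos(37.6°)·sin(62.8°) ≈ 0.705, again giving ≈ 45.2°.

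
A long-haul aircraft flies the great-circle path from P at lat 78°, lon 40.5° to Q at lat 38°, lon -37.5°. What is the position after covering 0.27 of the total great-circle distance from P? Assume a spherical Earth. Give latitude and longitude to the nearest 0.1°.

≈ lat 71.5°, lon -7.5°

The haversine formula gives a central angle δ ≈ 0.881 rad (50.5°) between the endpoints.
Interpolate at f = 0.27 with slerp weights a = sin((1−f)δ)/sin δ ≈ 0.777, b = sin(fδ)/sin δ ≈ 0.305.
p = a·p₁ + b·p₂ ≈ (0.314, -0.042, 0.949); φ = arcsin(p_z) ≈ 71.54°, λ = atan2(p_y, p_x) ≈ -7.54°.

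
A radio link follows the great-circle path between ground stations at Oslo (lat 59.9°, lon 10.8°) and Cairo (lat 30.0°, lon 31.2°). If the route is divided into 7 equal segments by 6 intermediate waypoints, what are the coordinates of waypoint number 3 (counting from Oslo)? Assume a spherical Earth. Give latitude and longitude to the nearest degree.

Convert each endpoint to a unit vector on the sphere (x = cos φ cos λ, y = cos φ sin λ, z = sin φ).
The central angle between the endpoints is δ = arccos(p₁·p₂) ≈ 0.574 rad (32.9°).
Interpolate at f = 3/7 with slerp weights a = sin((1−f)δ)/sin δ ≈ 0.593, b = sin(fδ)/sin δ ≈ 0.448.
p = a·p₁ + b·p₂ ≈ (0.625, 0.257, 0.738); φ = arcsin(p_z) ≈ 47.52°, λ = atan2(p_y, p_x) ≈ 22.37°.

≈ lat 48°, lon 22°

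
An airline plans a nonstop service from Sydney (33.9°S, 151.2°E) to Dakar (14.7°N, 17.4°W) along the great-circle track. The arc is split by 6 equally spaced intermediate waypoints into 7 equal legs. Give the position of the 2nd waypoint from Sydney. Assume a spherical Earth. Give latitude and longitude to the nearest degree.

≈ 64°S, 95°E

Write both endpoints as unit vectors p₁, p₂ with components (cos φ cos λ, cos φ sin λ, sin φ).
The central angle between the endpoints is δ = arccos(p₁·p₂) ≈ 2.761 rad (158.2°).
Interpolate at f = 2/7 with slerp weights a = sin((1−f)δ)/sin δ ≈ 2.479, b = sin(fδ)/sin δ ≈ 1.911.
p = a·p₁ + b·p₂ ≈ (-0.039, 0.439, -0.898); φ = arcsin(p_z) ≈ -63.88°, λ = atan2(p_y, p_x) ≈ 95.10°.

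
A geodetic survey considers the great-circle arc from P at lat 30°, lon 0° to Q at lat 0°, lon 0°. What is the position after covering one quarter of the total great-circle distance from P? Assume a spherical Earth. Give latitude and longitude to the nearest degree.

Convert each endpoint to a unit vector on the sphere (x = cos φ cos λ, y = cos φ sin λ, z = sin φ).
The central angle between the endpoints is δ = arccos(p₁·p₂) ≈ 0.524 rad (30.0°).
Interpolate at f = 1/4 with slerp weights a = sin((1−f)δ)/sin δ ≈ 0.765, b = sin(fδ)/sin δ ≈ 0.261.
p = a·p₁ + b·p₂ ≈ (0.924, 0.000, 0.383); φ = arcsin(p_z) ≈ 22.50°, λ = atan2(p_y, p_x) ≈ 0.00°.

≈ lat 22°, lon 0°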